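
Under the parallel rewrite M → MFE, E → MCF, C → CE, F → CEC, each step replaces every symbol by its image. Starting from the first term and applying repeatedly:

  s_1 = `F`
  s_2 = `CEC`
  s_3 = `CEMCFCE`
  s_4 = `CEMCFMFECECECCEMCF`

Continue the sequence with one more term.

φ(CEMCFMFECECECCEMCF) expands symbol-by-symbol to CE MCF MFE CE CEC MFE CEC MCF CE MCF CE MCF CE CE MCF MFE CE CEC; joining the 18 pieces gives the next term.

CEMCFMFECECECMFECECMCFCEMCFCEMCFCECEMCFMFECECEC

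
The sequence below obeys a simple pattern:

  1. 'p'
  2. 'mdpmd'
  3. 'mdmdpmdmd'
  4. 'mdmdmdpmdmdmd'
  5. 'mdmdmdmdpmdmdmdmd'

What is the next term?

s(k+1) = md·s(k)·md, so each term gains md as a prefix and md as a suffix.
Applying this once more to mdmdmdmdpmdmdmdmd:

mdmdmdmdmdpmdmdmdmdmd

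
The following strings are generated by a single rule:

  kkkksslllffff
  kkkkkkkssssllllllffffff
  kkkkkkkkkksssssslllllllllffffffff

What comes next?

kkkkkkkkkkkkkssssssssllllllllllllffffffffff

The n-th term is 3n+1 k's then 2n s's then 3n l's then 2n+2 f's (n = 1, 2, …).
At n = 4 the blocks have lengths 13, 8, 12, 10.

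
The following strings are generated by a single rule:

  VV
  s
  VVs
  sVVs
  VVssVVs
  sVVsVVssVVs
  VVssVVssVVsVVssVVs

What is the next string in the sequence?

sVVsVVssVVsVVssVVssVVsVVssVVs

Each term (from the third on) is the two preceding terms concatenated in order: term 3 = VV·s = VVs.
So term 8 is sVVsVVssVVs·VVssVVssVVsVVssVVs.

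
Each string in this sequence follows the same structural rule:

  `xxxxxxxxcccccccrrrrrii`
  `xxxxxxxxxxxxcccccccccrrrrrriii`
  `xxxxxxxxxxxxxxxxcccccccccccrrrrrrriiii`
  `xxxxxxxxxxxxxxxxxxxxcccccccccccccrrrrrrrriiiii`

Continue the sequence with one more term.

Reading off run lengths: x runs 8, 12, 16, 20; c runs 7, 9, 11, 13; r runs 5, 6, 7, 8; i runs 2, 3, 4, 5 — each is linear in n, where the shown terms are n = 2, 3, 4, 5.
Setting n = 6 gives 24, 15, 9, 6 characters in each block.

xxxxxxxxxxxxxxxxxxxxxxxxcccccccccccccccrrrrrrrrriiiiii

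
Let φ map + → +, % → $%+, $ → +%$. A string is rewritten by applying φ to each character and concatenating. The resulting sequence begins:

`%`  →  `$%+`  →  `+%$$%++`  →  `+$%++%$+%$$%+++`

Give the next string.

++%$$%+++$%++%$+$%++%$+%$$%++++

φ(+$%++%$+%$$%+++) expands symbol-by-symbol to + +%$ $%+ + + $%+ +%$ + $%+ +%$ +%$ $%+ + + +; joining the 15 pieces gives the next term.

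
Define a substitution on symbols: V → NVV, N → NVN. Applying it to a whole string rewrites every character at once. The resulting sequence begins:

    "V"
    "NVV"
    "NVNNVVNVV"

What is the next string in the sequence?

NVNNVVNVNNVNNVVNVVNVNNVVNVV

Apply φ to NVNNVVNVV symbol by symbol: N→NVN, V→NVV, N→NVN, N→NVN, V→NVV, V→NVV, N→NVN, V→NVV, V→NVV; joined: NVN NVV NVN NVN NVV NVV NVN NVV NVV.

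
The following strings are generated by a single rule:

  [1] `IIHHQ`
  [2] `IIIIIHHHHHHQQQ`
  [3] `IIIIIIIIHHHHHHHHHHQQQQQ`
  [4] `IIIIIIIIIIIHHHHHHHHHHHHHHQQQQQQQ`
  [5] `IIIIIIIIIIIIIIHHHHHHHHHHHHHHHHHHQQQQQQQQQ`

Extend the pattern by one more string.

Each string has the form I^{3n-1} H^{4n-2} Q^{2n-1} (n = 1, 2, …).
At n = 6 the blocks have lengths 17, 22, 11.

IIIIIIIIIIIIIIIIIHHHHHHHHHHHHHHHHHHHHHHQQQQQQQQQQQ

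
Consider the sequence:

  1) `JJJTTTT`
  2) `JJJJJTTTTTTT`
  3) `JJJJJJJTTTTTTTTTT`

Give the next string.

JJJJJJJJJTTTTTTTTTTTTT

Reading off run lengths: J runs 3, 5, 7; T runs 4, 7, 10 — each is linear in n (n = 1, 2, …).
At n = 4 the blocks have lengths 9, 13.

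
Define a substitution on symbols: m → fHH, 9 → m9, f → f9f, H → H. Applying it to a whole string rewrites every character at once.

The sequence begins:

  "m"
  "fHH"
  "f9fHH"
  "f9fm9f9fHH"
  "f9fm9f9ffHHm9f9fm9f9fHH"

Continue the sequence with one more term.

f9fm9f9ffHHm9f9fm9f9ff9fHHfHHm9f9fm9f9ffHHm9f9fm9f9fHH

Replace each of the 23 characters of f9fm9f9ffHHm9f9fm9f9fHH in place — f9f m9 f9f fHH m9 f9f m9 f9f f9f H H fHH m9 f9f m9 f9f fHH m9 f9f m9 f9f H H — and concatenate.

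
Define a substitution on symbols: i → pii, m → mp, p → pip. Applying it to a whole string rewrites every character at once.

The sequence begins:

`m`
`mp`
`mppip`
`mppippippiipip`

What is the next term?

Rewriting the 14 symbols of mppippippiipip one by one yields mp pip pip pii pip pip pii pip pip pii pii pip pii pip; concatenated:

mppippippiipippippiipippippiipiipippiipip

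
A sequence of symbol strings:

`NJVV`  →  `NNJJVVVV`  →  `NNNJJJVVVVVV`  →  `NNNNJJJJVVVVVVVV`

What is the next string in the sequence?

Term n consists of n N's, followed by n J's, followed by 2n V's (n = 1, 2, …).
For the next term, n = 5, so the run lengths are 5, 5, 10.

NNNNNJJJJJVVVVVVVVVV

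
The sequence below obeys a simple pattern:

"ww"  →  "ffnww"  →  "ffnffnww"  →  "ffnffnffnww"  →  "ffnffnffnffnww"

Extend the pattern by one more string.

ffnffnffnffnffnww

Every step adds ffn at the front: s(k+1) = ffn·s(k).
So the next term is ffn·ffnffnffnffnww.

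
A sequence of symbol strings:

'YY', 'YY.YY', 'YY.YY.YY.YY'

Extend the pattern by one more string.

Each string is two copies of the previous one joined by '.'.
Doubling YY.YY.YY.YY with '.' between the halves:

YY.YY.YY.YY.YY.YY.YY.YY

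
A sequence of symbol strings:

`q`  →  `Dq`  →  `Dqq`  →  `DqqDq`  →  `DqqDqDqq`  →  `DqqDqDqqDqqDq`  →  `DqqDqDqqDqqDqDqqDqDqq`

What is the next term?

This is a Fibonacci-style word recurrence s(k) = s(k−1)·s(k−2): e.g. Dq·q = Dqq.
Continuing: DqqDqDqqDqqDqDqqDqDqq · DqqDqDqqDqqDq gives term 8.

DqqDqDqqDqqDqDqqDqDqqDqqDqDqqDqqDq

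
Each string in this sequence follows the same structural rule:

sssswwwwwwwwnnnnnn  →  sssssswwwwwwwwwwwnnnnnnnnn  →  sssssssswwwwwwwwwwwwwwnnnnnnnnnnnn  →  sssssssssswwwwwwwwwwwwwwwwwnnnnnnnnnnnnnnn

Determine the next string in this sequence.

Term n consists of 2n s's, followed by 3n+2 w's, followed by 3n n's, where the shown terms are n = 2, 3, 4, 5.
At n = 6 the blocks have lengths 12, 20, 18.

sssssssssssswwwwwwwwwwwwwwwwwwwwnnnnnnnnnnnnnnnnnn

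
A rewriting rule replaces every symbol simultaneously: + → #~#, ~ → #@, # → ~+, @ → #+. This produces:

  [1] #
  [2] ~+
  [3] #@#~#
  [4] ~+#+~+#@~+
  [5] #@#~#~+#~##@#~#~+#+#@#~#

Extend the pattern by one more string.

Rewriting the 24 symbols of #@#~#~+#~##@#~#~+#+#@#~# one by one yields ~+ #+ ~+ #@ ~+ #@ #~# ~+ #@ ~+ ~+ #+ ~+ #@ ~+ #@ #~# ~+ #~# ~+ #+ ~+ #@ ~+; concatenated:

~+#+~+#@~+#@#~#~+#@~+~+#+~+#@~+#@#~#~+#~#~+#+~+#@~+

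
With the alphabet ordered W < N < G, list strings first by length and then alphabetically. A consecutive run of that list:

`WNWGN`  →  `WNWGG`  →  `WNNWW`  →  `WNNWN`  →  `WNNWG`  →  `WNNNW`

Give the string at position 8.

Stepping forward 2 times from WNNNW: WNNNW → WNNNN, then the target.

WNNNG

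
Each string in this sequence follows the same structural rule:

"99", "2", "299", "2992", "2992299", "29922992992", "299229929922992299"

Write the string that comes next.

29922992992299229929922992992

This is a Fibonacci-style word recurrence s(k) = s(k−1)·s(k−2): e.g. 2·99 = 299.
Continuing: 299229929922992299 · 29922992992 gives term 8.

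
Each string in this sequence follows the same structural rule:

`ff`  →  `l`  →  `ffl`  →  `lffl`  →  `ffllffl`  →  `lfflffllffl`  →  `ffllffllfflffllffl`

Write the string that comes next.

lfflffllfflffllffllfflffllffl

From term 3 onward, concatenate the second-to-last term with the last: ff·l = ffl, l·ffl = lffl, …
The next term joins lfflffllffl and ffllffllfflffllffl.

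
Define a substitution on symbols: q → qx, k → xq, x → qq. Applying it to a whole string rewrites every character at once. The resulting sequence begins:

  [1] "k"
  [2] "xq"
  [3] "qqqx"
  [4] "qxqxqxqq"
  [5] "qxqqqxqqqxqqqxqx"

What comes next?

qxqqqxqxqxqqqxqxqxqqqxqxqxqqqxqq

Replace each of the 16 characters of qxqqqxqqqxqqqxqx in place — qx qq qx qx qx qq qx qx qx qq qx qx qx qq qx qq — and concatenate.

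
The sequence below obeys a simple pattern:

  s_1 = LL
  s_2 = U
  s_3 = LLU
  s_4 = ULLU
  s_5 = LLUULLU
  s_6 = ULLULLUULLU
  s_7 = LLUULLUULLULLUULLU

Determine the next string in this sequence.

ULLULLUULLULLUULLUULLULLUULLU

This is a Fibonacci-style word recurrence s(k) = s(k−2)·s(k−1): e.g. LL·U = LLU.
Continuing: ULLULLUULLU · LLUULLUULLULLUULLU gives term 8.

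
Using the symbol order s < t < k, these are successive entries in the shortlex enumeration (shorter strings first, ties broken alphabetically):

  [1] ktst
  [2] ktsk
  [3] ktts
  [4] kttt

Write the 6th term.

ktks

Advancing 2 positions from kttt through kttt → kttk reaches term 6.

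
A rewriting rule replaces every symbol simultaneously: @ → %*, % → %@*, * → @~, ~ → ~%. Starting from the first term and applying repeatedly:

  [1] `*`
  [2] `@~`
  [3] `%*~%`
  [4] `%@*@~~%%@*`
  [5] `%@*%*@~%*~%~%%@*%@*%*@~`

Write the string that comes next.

Applying the rule to each of the 23 symbols of %@*%*@~%*~%~%%@*%@*%*@~ gives the pieces %@* %* @~ %@* @~ %* ~% %@* @~ ~% %@* ~% %@* %@* %* @~ %@* %* @~ %@* @~ %* ~%, which concatenate to the answer.

%@*%*@~%@*@~%*~%%@*@~~%%@*~%%@*%@*%*@~%@*%*@~%@*@~%*~%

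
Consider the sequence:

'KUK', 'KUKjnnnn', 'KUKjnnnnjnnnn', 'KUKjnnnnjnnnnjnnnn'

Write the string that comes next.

The strings grow by a fixed suffix jnnnn each time.
Applying this once more to KUKjnnnnjnnnnjnnnn:

KUKjnnnnjnnnnjnnnnjnnnn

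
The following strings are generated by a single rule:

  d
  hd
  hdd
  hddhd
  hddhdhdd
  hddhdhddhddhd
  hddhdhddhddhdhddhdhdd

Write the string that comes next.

Each term (from the third on) is the previous term followed by the one before it: term 3 = hd·d = hdd.
Continuing: hddhdhddhddhdhddhdhdd · hddhdhddhddhd gives term 8.

hddhdhddhddhdhddhdhddhddhdhddhddhd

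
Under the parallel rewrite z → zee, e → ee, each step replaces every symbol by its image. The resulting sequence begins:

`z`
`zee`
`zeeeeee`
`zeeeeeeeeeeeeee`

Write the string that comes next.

zeeeeeeeeeeeeeeeeeeeeeeeeeeeeee

φ(zeeeeeeeeeeeeee) expands symbol-by-symbol to zee ee ee ee ee ee ee ee ee ee ee ee ee ee ee; joining the 15 pieces gives the next term.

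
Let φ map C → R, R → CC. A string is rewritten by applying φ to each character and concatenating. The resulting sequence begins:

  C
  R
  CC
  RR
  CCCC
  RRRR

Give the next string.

Apply φ to RRRR symbol by symbol: R→CC, R→CC, R→CC, R→CC; joined: CC CC CC CC.

CCCCCCCC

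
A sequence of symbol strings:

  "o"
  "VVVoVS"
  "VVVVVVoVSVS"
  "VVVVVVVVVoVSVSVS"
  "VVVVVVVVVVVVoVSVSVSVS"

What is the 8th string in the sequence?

VVVVVVVVVVVVVVVVVVVVVoVSVSVSVSVSVSVS

s(k+1) = VVV·s(k)·VS, so each term gains VVV as a prefix and VS as a suffix.
From VVVVVVVVVVVVoVSVSVSVS, 3 further steps: VVVVVVVVVVVVoVSVSVSVS → VVVVVVVVVVVVVVVoVSVSVSVSVS → VVVVVVVVVVVVVVVVVVoVSVSVSVSVSVS → (answer).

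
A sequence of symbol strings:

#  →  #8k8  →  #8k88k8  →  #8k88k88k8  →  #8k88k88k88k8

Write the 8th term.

#8k88k88k88k88k88k88k8

Every step adds 8k8 to the end: s(k+1) = s(k)·8k8.
From #8k88k88k88k8, 3 further steps: #8k88k88k88k8 → #8k88k88k88k88k8 → #8k88k88k88k88k88k8 → (answer).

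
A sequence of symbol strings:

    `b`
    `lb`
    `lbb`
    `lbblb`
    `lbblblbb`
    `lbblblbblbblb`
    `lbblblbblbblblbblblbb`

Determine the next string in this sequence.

Each term (from the third on) is the previous term followed by the one before it: term 3 = lb·b = lbb.
Continuing: lbblblbblbblblbblblbb · lbblblbblbblb gives term 8.

lbblblbblbblblbblblbblbblblbblbblb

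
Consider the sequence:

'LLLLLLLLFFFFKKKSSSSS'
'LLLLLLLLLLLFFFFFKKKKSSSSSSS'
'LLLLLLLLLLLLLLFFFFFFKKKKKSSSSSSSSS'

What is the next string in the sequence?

Each string has the form L^{3n+2} F^{n+2} K^{n+1} S^{2n+1}, where the shown terms are n = 2, 3, 4.
At n = 5 the blocks have lengths 17, 7, 6, 11.

LLLLLLLLLLLLLLLLLFFFFFFFKKKKKKSSSSSSSSSSS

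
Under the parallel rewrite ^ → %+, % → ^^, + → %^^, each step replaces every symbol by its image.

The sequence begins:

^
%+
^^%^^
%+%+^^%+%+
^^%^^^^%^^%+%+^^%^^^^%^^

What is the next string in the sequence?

%+%+^^%+%+%+%+^^%+%+^^%^^^^%^^%+%+^^%+%+%+%+^^%+%+

Applying the rule to each of the 24 symbols of ^^%^^^^%^^%+%+^^%^^^^%^^ gives the pieces %+ %+ ^^ %+ %+ %+ %+ ^^ %+ %+ ^^ %^^ ^^ %^^ %+ %+ ^^ %+ %+ %+ %+ ^^ %+ %+, which concatenate to the answer.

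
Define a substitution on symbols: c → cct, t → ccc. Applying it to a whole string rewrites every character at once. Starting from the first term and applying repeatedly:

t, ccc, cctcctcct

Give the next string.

Expanding cctcctcct: c→cct, c→cct, t→ccc, c→cct, c→cct, t→ccc, c→cct, c→cct, t→ccc. Concatenated: cct cct ccc cct cct ccc cct cct ccc.

cctcctccccctcctccccctcctccc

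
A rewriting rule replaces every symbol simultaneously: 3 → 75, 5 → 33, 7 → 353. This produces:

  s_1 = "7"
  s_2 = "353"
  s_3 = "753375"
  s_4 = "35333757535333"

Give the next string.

Replace each of the 14 characters of 35333757535333 in place — 75 33 75 75 75 353 33 353 33 75 33 75 75 75 — and concatenate.

753375757535333353337533757575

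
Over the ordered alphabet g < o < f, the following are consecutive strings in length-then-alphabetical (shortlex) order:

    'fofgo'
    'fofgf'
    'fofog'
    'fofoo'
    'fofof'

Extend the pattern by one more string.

foffg

Treat fofof as a base-3 numeral over the given alphabet and add one, carrying through any trailing f's.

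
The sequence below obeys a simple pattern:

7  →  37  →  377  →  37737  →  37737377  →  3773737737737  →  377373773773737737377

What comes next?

3773737737737377373773773737737737

From term 3 onward, concatenate the last term with the second-to-last: 37·7 = 377, 377·37 = 37737, …
Continuing: 377373773773737737377 · 3773737737737 gives term 8.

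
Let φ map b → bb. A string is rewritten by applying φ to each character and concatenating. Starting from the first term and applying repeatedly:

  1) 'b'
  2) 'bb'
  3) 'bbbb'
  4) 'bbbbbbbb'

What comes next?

bbbbbbbbbbbbbbbb

Expanding bbbbbbbb: b→bb, b→bb, b→bb, b→bb, b→bb, b→bb, b→bb, b→bb. Concatenated: bb bb bb bb bb bb bb bb.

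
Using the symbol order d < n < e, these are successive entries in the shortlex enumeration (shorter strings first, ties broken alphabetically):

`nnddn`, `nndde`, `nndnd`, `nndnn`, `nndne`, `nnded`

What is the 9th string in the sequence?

nnndd

Continuing the enumeration 3 steps past nnded: nnded → nnden → nndee → (answer).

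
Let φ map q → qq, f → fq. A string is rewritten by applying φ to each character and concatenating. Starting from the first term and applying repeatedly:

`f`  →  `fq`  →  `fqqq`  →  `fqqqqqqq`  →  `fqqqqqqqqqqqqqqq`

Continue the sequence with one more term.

fqqqqqqqqqqqqqqqqqqqqqqqqqqqqqqq

Replace each of the 16 characters of fqqqqqqqqqqqqqqq in place — fq qq qq qq qq qq qq qq qq qq qq qq qq qq qq qq — and concatenate.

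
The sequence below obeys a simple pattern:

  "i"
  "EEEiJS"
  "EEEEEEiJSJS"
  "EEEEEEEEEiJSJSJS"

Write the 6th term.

Each term wraps the previous one in EEE on the left and JS on the right.
From EEEEEEEEEiJSJSJS, 2 further steps: EEEEEEEEEiJSJSJS → EEEEEEEEEEEEiJSJSJSJS → (answer).

EEEEEEEEEEEEEEEiJSJSJSJSJS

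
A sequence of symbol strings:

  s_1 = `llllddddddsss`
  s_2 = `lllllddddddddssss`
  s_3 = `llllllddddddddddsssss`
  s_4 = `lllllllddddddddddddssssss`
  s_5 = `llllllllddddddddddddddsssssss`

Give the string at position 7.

llllllllllddddddddddddddddddsssssssss

The n-th term is n+1 l's then 2n d's then n s's, where the shown terms are n = 3, 4, 5, 6, 7.
Setting n = 9 gives 10, 18, 9 characters in each block.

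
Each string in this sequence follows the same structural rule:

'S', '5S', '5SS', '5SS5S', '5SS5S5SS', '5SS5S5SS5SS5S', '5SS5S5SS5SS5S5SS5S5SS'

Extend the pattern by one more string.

5SS5S5SS5SS5S5SS5S5SS5SS5S5SS5SS5S

From term 3 onward, concatenate the last term with the second-to-last: 5S·S = 5SS, 5SS·5S = 5SS5S, …
The next term joins 5SS5S5SS5SS5S5SS5S5SS and 5SS5S5SS5SS5S.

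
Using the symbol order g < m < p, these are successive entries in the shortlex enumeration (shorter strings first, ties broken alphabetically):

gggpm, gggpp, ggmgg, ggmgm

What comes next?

ggmgp

Find the rightmost character of ggmgm below p, bump it to the next letter, and reset everything to its right to g.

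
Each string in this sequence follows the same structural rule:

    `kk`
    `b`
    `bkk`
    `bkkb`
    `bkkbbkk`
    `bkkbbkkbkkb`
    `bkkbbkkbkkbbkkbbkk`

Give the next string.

bkkbbkkbkkbbkkbbkkbkkbbkkbkkb

Each term (from the third on) is the previous term followed by the one before it: term 3 = b·kk = bkk.
So term 8 is bkkbbkkbkkbbkkbbkk·bkkbbkkbkkb.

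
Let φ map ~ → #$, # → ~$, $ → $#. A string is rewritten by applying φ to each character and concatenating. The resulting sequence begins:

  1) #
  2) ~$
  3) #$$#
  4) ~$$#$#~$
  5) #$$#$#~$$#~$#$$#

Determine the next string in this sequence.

φ(#$$#$#~$$#~$#$$#) expands symbol-by-symbol to ~$ $# $# ~$ $# ~$ #$ $# $# ~$ #$ $# ~$ $# $# ~$; joining the 16 pieces gives the next term.

~$$#$#~$$#~$#$$#$#~$#$$#~$$#$#~$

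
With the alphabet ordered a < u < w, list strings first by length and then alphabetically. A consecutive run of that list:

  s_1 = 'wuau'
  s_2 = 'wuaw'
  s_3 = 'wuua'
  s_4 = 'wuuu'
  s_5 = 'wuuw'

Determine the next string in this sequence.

wuwa

Treat wuuw as a base-3 numeral over the given alphabet and add one, carrying through any trailing w's.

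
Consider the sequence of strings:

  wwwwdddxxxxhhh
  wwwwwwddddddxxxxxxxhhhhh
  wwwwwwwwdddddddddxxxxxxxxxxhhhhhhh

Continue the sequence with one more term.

Term n consists of 2n+2 w's, followed by 3n d's, followed by 3n+1 x's, followed by 2n+1 h's (n = 1, 2, …).
At n = 4 the blocks have lengths 10, 12, 13, 9.

wwwwwwwwwwddddddddddddxxxxxxxxxxxxxhhhhhhhhh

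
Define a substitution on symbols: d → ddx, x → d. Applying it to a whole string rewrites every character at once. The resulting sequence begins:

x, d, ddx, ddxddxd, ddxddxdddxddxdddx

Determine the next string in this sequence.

Rewriting the 17 symbols of ddxddxdddxddxdddx one by one yields ddx ddx d ddx ddx d ddx ddx ddx d ddx ddx d ddx ddx ddx d; concatenated:

ddxddxdddxddxdddxddxddxdddxddxdddxddxddxd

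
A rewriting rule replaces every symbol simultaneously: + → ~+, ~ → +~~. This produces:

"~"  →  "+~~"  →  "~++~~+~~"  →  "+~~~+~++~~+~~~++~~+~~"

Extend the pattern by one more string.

Rewriting the 21 symbols of +~~~+~++~~+~~~++~~+~~ one by one yields ~+ +~~ +~~ +~~ ~+ +~~ ~+ ~+ +~~ +~~ ~+ +~~ +~~ +~~ ~+ ~+ +~~ +~~ ~+ +~~ +~~; concatenated:

~++~~+~~+~~~++~~~+~++~~+~~~++~~+~~+~~~+~++~~+~~~++~~+~~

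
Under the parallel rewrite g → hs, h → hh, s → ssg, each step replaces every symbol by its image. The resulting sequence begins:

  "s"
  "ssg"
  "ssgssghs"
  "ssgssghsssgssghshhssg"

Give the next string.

Rewriting the 21 symbols of ssgssghsssgssghshhssg one by one yields ssg ssg hs ssg ssg hs hh ssg ssg ssg hs ssg ssg hs hh ssg hh hh ssg ssg hs; concatenated:

ssgssghsssgssghshhssgssgssghsssgssghshhssghhhhssgssghs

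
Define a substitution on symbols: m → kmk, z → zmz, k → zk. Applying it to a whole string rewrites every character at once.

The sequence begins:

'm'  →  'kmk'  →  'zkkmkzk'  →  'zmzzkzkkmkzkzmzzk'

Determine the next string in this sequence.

zmzkmkzmzzmzzkzmzzkzkkmkzkzmzzkzmzkmkzmzzmzzk

Applying the rule to each of the 17 symbols of zmzzkzkkmkzkzmzzk gives the pieces zmz kmk zmz zmz zk zmz zk zk kmk zk zmz zk zmz kmk zmz zmz zk, which concatenate to the answer.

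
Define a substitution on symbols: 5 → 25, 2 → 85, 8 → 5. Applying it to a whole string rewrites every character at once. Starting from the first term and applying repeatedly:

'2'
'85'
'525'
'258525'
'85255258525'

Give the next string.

Apply φ to 85255258525 symbol by symbol: 8→5, 5→25, 2→85, 5→25, 5→25, 2→85, 5→25, 8→5, 5→25, 2→85, 5→25; joined: 5 25 85 25 25 85 25 5 25 85 25.

52585252585255258525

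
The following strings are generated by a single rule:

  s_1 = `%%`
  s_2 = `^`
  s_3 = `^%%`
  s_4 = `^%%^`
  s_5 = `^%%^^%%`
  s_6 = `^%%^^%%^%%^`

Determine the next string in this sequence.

From term 3 onward, concatenate the last term with the second-to-last: ^·%% = ^%%, ^%%·^ = ^%%^, …
So term 7 is ^%%^^%%^%%^·^%%^^%%.

^%%^^%%^%%^^%%^^%%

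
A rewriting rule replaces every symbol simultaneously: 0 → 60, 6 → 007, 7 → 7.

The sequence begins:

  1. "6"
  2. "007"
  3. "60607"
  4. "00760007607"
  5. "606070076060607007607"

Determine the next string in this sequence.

Rewriting the 21 symbols of 606070076060607007607 one by one yields 007 60 007 60 7 60 60 7 007 60 007 60 007 60 7 60 60 7 007 60 7; concatenated:

0076000760760607007600076000760760607007607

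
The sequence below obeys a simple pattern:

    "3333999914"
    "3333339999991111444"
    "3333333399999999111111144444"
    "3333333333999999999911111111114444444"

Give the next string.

3333333333339999999999991111111111111444444444

Term n consists of 2n+2 3's, followed by 2n+2 9's, followed by 3n-2 1's, followed by 2n-1 4's (n = 1, 2, …).
At n = 5 the blocks have lengths 12, 12, 13, 9.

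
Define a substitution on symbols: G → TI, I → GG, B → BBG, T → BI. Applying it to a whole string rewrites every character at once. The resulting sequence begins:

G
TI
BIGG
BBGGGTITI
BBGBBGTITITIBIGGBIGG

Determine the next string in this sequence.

Rewriting the 20 symbols of BBGBBGTITITIBIGGBIGG one by one yields BBG BBG TI BBG BBG TI BI GG BI GG BI GG BBG GG TI TI BBG GG TI TI; concatenated:

BBGBBGTIBBGBBGTIBIGGBIGGBIGGBBGGGTITIBBGGGTITI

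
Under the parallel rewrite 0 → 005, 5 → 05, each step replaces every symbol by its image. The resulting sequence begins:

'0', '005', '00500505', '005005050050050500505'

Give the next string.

0050050500500505005050050050500500505005050050050500505

φ(005005050050050500505) expands symbol-by-symbol to 005 005 05 005 005 05 005 05 005 005 05 005 005 05 005 05 005 005 05 005 05; joining the 21 pieces gives the next term.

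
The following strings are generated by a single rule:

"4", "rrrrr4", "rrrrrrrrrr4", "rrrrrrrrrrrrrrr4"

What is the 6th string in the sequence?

The strings grow by a fixed prefix rrrrr each time.
From rrrrrrrrrrrrrrr4, 2 further steps: rrrrrrrrrrrrrrr4 → rrrrrrrrrrrrrrrrrrrr4 → (answer).

rrrrrrrrrrrrrrrrrrrrrrrrr4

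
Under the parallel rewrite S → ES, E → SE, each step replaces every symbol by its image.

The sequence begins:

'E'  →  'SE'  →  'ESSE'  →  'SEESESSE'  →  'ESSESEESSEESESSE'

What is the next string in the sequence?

Rewriting the 16 symbols of ESSESEESSEESESSE one by one yields SE ES ES SE ES SE SE ES ES SE SE ES SE ES ES SE; concatenated:

SEESESSEESSESEESESSESEESSEESESSE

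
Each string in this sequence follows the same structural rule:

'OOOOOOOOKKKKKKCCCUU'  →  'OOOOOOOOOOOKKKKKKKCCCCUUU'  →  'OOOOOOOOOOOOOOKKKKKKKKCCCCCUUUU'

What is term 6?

OOOOOOOOOOOOOOOOOOOOOOOKKKKKKKKKKKCCCCCCCCUUUUUUU

The n-th term is 3n-1 O's then n+3 K's then n C's then n-1 U's, where the shown terms are n = 3, 4, 5.
Setting n = 8 gives 23, 11, 8, 7 characters in each block.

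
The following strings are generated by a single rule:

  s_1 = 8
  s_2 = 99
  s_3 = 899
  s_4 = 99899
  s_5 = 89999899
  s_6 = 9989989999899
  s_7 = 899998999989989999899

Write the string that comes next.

This is a Fibonacci-style word recurrence s(k) = s(k−2)·s(k−1): e.g. 8·99 = 899.
Continuing: 9989989999899 · 899998999989989999899 gives term 8.

9989989999899899998999989989999899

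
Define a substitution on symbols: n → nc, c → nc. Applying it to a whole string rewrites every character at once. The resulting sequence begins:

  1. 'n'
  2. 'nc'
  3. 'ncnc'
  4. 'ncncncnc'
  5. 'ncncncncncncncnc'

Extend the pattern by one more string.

Rewriting the 16 symbols of ncncncncncncncnc one by one yields nc nc nc nc nc nc nc nc nc nc nc nc nc nc nc nc; concatenated:

ncncncncncncncncncncncncncncncnc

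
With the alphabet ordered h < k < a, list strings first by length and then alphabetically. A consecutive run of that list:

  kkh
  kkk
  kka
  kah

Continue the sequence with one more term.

The successor of kah increments the rightmost position that isn't already a and resets every position after it to h.

kak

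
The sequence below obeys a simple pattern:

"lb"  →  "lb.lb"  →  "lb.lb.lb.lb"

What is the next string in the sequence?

Each string is two copies of the previous one joined by '.'.
So the next term is two copies of lb.lb.lb.lb with '.' between the halves.

lb.lb.lb.lb.lb.lb.lb.lb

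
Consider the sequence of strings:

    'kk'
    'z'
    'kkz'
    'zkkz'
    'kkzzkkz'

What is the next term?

zkkzkkzzkkz

From term 3 onward, concatenate the second-to-last term with the last: kk·z = kkz, z·kkz = zkkz, …
So term 6 is zkkz·kkzzkkz.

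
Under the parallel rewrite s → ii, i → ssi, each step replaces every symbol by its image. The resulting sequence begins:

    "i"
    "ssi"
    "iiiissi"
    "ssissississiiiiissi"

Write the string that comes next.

Rewriting the 19 symbols of ssissississiiiiissi one by one yields ii ii ssi ii ii ssi ii ii ssi ii ii ssi ssi ssi ssi ssi ii ii ssi; concatenated:

iiiissiiiiissiiiiissiiiiissississississiiiiissi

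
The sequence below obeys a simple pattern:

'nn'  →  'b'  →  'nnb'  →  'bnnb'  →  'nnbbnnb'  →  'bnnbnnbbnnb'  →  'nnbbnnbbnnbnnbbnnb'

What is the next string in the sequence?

bnnbnnbbnnbnnbbnnbbnnbnnbbnnb

Each term (from the third on) is the two preceding terms concatenated in order: term 3 = nn·b = nnb.
So term 8 is bnnbnnbbnnb·nnbbnnbbnnbnnbbnnb.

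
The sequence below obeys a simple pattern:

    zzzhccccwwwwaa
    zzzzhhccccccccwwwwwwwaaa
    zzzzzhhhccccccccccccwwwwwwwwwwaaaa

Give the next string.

The n-th term is n+2 z's then n h's then 4n c's then 3n+1 w's then n+1 a's (n = 1, 2, …).
At n = 4 the blocks have lengths 6, 4, 16, 13, 5.

zzzzzzhhhhccccccccccccccccwwwwwwwwwwwwwaaaaa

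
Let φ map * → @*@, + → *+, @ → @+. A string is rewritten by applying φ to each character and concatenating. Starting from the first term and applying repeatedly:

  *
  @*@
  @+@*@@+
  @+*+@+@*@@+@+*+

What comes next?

@+*+@*@*+@+*+@+@*@@+@+*+@+*+@*@*+

Replace each of the 15 characters of @+*+@+@*@@+@+*+ in place — @+ *+ @*@ *+ @+ *+ @+ @*@ @+ @+ *+ @+ *+ @*@ *+ — and concatenate.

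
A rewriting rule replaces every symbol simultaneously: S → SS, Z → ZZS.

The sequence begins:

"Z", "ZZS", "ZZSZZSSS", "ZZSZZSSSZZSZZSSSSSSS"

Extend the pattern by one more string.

Replace each of the 20 characters of ZZSZZSSSZZSZZSSSSSSS in place — ZZS ZZS SS ZZS ZZS SS SS SS ZZS ZZS SS ZZS ZZS SS SS SS SS SS SS SS — and concatenate.

ZZSZZSSSZZSZZSSSSSSSZZSZZSSSZZSZZSSSSSSSSSSSSSSS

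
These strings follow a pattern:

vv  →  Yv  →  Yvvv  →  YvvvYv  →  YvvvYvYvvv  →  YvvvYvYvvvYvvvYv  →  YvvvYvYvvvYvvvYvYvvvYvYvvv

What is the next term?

YvvvYvYvvvYvvvYvYvvvYvYvvvYvvvYvYvvvYvvvYv

This is a Fibonacci-style word recurrence s(k) = s(k−1)·s(k−2): e.g. Yv·vv = Yvvv.
The next term joins YvvvYvYvvvYvvvYvYvvvYvYvvv and YvvvYvYvvvYvvvYv.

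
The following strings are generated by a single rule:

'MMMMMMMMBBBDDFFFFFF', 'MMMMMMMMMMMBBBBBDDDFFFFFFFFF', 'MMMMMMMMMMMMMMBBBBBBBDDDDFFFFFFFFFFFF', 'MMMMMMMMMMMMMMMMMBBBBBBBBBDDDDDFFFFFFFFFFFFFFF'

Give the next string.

Reading off run lengths: M runs 8, 11, 14, 17; B runs 3, 5, 7, 9; D runs 2, 3, 4, 5; F runs 6, 9, 12, 15 — each is linear in n, where the shown terms are n = 2, 3, 4, 5.
At n = 6 the blocks have lengths 20, 11, 6, 18.

MMMMMMMMMMMMMMMMMMMMBBBBBBBBBBBDDDDDDFFFFFFFFFFFFFFFFFF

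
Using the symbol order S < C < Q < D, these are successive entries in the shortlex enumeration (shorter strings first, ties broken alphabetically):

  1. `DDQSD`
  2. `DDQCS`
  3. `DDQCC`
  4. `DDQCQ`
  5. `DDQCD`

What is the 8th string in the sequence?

DDQQQ

Advancing 3 positions from DDQCD through DDQCD → DDQQS → DDQQC reaches term 8.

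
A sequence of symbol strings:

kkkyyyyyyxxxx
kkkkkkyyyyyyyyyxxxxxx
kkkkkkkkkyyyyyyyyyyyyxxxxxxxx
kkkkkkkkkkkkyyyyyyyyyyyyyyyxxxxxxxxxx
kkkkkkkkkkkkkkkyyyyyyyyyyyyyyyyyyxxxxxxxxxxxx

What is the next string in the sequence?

kkkkkkkkkkkkkkkkkkyyyyyyyyyyyyyyyyyyyyyxxxxxxxxxxxxxx

Each string has the form k^{3n} y^{3n+3} x^{2n+2} (n = 1, 2, …).
At n = 6 the blocks have lengths 18, 21, 14.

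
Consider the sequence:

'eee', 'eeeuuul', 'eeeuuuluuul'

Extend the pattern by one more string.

eeeuuuluuuluuul

Each term is the previous one with uuul appended.
So the next term is eeeuuuluuul·uuul.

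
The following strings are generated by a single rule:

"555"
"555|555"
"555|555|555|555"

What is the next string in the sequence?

Every step duplicates the string with '|' between the halves.
So the next term is two copies of 555|555|555|555 with '|' between the halves.

555|555|555|555|555|555|555|555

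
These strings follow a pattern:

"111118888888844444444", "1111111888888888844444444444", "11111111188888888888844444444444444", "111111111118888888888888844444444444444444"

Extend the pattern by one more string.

1111111111111888888888888888844444444444444444444

Reading off run lengths: 1 runs 5, 7, 9, 11; 8 runs 8, 10, 12, 14; 4 runs 8, 11, 14, 17 — each is linear in n, where the shown terms are n = 3, 4, 5, 6.
For the next term, n = 7, so the run lengths are 13, 16, 20.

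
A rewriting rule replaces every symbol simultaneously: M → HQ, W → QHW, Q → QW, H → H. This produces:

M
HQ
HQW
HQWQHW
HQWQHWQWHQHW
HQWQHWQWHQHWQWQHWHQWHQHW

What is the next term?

HQWQHWQWHQHWQWQHWHQWHQHWQWQHWQWHQHWHQWQHWHQWHQHW

φ(HQWQHWQWHQHWQWQHWHQWHQHW) expands symbol-by-symbol to H QW QHW QW H QHW QW QHW H QW H QHW QW QHW QW H QHW H QW QHW H QW H QHW; joining the 24 pieces gives the next term.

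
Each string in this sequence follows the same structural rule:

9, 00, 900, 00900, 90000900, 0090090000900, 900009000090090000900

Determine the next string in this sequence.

From term 3 onward, concatenate the second-to-last term with the last: 9·00 = 900, 00·900 = 00900, …
So term 8 is 0090090000900·900009000090090000900.

0090090000900900009000090090000900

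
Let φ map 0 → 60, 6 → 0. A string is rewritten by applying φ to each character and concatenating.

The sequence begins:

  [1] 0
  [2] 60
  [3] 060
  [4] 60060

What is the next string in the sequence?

Apply φ to 60060 symbol by symbol: 6→0, 0→60, 0→60, 6→0, 0→60; joined: 0 60 60 0 60.

06060060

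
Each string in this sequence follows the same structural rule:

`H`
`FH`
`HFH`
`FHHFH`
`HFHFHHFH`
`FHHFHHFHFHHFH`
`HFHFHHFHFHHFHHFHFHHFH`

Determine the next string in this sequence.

FHHFHHFHFHHFHHFHFHHFHFHHFHHFHFHHFH

This is a Fibonacci-style word recurrence s(k) = s(k−2)·s(k−1): e.g. H·FH = HFH.
So term 8 is FHHFHHFHFHHFH·HFHFHHFHFHHFHHFHFHHFH.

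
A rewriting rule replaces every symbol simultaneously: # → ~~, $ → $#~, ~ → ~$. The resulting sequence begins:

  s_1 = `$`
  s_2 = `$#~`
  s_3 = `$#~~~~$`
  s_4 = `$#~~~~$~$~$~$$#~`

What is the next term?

$#~~~~$~$~$~$$#~~$$#~~$$#~~$$#~$#~~~~$

φ($#~~~~$~$~$~$$#~) expands symbol-by-symbol to $#~ ~~ ~$ ~$ ~$ ~$ $#~ ~$ $#~ ~$ $#~ ~$ $#~ $#~ ~~ ~$; joining the 16 pieces gives the next term.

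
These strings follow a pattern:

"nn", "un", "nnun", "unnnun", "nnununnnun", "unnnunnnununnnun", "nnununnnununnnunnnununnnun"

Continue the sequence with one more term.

Each term (from the third on) is the two preceding terms concatenated in order: term 3 = nn·un = nnun.
The next term joins unnnunnnununnnun and nnununnnununnnunnnununnnun.

unnnunnnununnnunnnununnnununnnunnnununnnun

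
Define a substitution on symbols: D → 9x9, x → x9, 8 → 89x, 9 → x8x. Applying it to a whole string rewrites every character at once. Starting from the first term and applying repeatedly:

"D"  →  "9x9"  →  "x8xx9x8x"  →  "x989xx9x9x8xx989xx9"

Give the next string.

Replace each of the 19 characters of x989xx9x9x8xx989xx9 in place — x9 x8x 89x x8x x9 x9 x8x x9 x8x x9 89x x9 x9 x8x 89x x8x x9 x9 x8x — and concatenate.

x9x8x89xx8xx9x9x8xx9x8xx989xx9x9x8x89xx8xx9x9x8x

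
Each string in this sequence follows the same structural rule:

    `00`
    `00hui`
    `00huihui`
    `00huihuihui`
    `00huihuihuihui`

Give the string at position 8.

Every step adds hui to the end: s(k+1) = s(k)·hui.
From 00huihuihuihui, 3 further steps: 00huihuihuihui → 00huihuihuihuihui → 00huihuihuihuihuihui → (answer).

00huihuihuihuihuihuihui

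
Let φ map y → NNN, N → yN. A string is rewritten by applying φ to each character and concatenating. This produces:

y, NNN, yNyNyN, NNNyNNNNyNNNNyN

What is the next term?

yNyNyNNNNyNyNyNyNNNNyNyNyNyNNNNyN

φ(NNNyNNNNyNNNNyN) expands symbol-by-symbol to yN yN yN NNN yN yN yN yN NNN yN yN yN yN NNN yN; joining the 15 pieces gives the next term.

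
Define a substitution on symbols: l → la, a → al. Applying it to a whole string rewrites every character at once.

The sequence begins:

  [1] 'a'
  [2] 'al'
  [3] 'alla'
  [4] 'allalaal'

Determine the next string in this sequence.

Rewriting each symbol of allalaal: a→al, l→la, l→la, a→al, l→la, a→al, a→al, l→la, which concatenates to al la la al la al al la.

allalaallaalalla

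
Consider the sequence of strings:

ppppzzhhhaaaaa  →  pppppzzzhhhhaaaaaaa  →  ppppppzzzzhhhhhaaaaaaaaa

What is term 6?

pppppppppzzzzzzzhhhhhhhhaaaaaaaaaaaaaaa

Each string has the form p^{n+2} z^{n} h^{n+1} a^{2n+1}, where the shown terms are n = 2, 3, 4.
At n = 7 the blocks have lengths 9, 7, 8, 15.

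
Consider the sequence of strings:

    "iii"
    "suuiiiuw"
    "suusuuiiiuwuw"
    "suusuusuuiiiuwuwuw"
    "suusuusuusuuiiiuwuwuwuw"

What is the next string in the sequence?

s(k+1) = suu·s(k)·uw, so each term gains suu as a prefix and uw as a suffix.
So the next term is suu·suusuusuusuuiiiuwuwuwuw·uw.

suusuusuusuusuuiiiuwuwuwuwuw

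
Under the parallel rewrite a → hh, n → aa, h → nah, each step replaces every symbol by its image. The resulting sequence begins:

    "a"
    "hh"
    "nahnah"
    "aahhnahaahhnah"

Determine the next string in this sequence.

Applying the rule to each of the 14 symbols of aahhnahaahhnah gives the pieces hh hh nah nah aa hh nah hh hh nah nah aa hh nah, which concatenate to the answer.

hhhhnahnahaahhnahhhhhnahnahaahhnah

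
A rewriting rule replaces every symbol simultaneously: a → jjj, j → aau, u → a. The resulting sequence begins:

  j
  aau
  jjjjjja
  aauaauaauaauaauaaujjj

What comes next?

Rewriting the 21 symbols of aauaauaauaauaauaaujjj one by one yields jjj jjj a jjj jjj a jjj jjj a jjj jjj a jjj jjj a jjj jjj a aau aau aau; concatenated:

jjjjjjajjjjjjajjjjjjajjjjjjajjjjjjajjjjjjaaauaauaau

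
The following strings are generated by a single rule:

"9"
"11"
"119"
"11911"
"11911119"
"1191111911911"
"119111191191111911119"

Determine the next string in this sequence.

This is a Fibonacci-style word recurrence s(k) = s(k−1)·s(k−2): e.g. 11·9 = 119.
Continuing: 119111191191111911119 · 1191111911911 gives term 8.

1191111911911119111191191111911911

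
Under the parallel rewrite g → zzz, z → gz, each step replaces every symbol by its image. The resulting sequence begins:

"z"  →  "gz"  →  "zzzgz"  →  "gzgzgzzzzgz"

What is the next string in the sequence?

zzzgzzzzgzzzzgzgzgzgzzzzgz

Expanding gzgzgzzzzgz: g→zzz, z→gz, g→zzz, z→gz, g→zzz, z→gz, z→gz, z→gz, z→gz, g→zzz, z→gz. Concatenated: zzz gz zzz gz zzz gz gz gz gz zzz gz.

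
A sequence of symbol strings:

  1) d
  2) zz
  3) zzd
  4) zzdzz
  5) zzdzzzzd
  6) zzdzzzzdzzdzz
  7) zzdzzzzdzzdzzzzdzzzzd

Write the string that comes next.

zzdzzzzdzzdzzzzdzzzzdzzdzzzzdzzdzz

Each term (from the third on) is the previous term followed by the one before it: term 3 = zz·d = zzd.
So term 8 is zzdzzzzdzzdzzzzdzzzzd·zzdzzzzdzzdzz.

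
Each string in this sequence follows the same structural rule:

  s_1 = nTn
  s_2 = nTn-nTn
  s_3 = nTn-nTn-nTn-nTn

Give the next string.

Each string is two copies of the previous one joined by '-'.
Doubling nTn-nTn-nTn-nTn with '-' between the halves:

nTn-nTn-nTn-nTn-nTn-nTn-nTn-nTn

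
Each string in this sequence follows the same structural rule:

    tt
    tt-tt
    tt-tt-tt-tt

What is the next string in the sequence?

Every step duplicates the string with '-' between the halves.
So the next term is two copies of tt-tt-tt-tt with '-' between the halves.

tt-tt-tt-tt-tt-tt-tt-tt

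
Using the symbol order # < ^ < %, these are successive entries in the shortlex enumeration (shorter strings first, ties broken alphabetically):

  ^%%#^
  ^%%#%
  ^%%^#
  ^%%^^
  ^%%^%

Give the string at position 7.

Advancing 2 positions from ^%%^% through ^%%^% → ^%%%# reaches term 7.

^%%%^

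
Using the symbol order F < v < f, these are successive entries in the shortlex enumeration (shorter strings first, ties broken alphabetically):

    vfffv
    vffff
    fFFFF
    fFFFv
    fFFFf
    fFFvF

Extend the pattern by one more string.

The successor of fFFvF increments the rightmost position that isn't already f and resets every position after it to F.

fFFvv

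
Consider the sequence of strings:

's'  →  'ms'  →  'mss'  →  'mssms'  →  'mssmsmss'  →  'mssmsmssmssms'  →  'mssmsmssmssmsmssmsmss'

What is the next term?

Each term (from the third on) is the previous term followed by the one before it: term 3 = ms·s = mss.
The next term joins mssmsmssmssmsmssmsmss and mssmsmssmssms.

mssmsmssmssmsmssmsmssmssmsmssmssms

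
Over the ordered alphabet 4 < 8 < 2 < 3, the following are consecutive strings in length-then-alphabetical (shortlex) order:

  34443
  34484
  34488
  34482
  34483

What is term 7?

34428

Advancing 2 positions from 34483 through 34483 → 34424 reaches term 7.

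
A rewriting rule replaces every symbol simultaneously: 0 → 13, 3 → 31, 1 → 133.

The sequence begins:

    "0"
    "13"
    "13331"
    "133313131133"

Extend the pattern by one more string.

Expanding 133313131133: 1→133, 3→31, 3→31, 3→31, 1→133, 3→31, 1→133, 3→31, 1→133, 1→133, 3→31, 3→31. Concatenated: 133 31 31 31 133 31 133 31 133 133 31 31.

13331313113331133311331333131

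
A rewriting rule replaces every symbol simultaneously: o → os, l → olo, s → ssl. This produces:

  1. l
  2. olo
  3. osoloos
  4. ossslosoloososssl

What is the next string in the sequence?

ossslsslssloloossslosoloosossslossslsslsslolo

φ(ossslosoloososssl) expands symbol-by-symbol to os ssl ssl ssl olo os ssl os olo os os ssl os ssl ssl ssl olo; joining the 17 pieces gives the next term.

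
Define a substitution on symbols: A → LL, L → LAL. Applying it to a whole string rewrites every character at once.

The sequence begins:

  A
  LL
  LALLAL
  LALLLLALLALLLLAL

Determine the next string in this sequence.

Rewriting the 16 symbols of LALLLLALLALLLLAL one by one yields LAL LL LAL LAL LAL LAL LL LAL LAL LL LAL LAL LAL LAL LL LAL; concatenated:

LALLLLALLALLALLALLLLALLALLLLALLALLALLALLLLAL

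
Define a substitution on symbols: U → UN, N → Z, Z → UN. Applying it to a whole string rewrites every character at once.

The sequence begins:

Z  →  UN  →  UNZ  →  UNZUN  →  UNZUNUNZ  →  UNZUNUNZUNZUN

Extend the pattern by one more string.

UNZUNUNZUNZUNUNZUNUNZ

Replace each of the 13 characters of UNZUNUNZUNZUN in place — UN Z UN UN Z UN Z UN UN Z UN UN Z — and concatenate.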